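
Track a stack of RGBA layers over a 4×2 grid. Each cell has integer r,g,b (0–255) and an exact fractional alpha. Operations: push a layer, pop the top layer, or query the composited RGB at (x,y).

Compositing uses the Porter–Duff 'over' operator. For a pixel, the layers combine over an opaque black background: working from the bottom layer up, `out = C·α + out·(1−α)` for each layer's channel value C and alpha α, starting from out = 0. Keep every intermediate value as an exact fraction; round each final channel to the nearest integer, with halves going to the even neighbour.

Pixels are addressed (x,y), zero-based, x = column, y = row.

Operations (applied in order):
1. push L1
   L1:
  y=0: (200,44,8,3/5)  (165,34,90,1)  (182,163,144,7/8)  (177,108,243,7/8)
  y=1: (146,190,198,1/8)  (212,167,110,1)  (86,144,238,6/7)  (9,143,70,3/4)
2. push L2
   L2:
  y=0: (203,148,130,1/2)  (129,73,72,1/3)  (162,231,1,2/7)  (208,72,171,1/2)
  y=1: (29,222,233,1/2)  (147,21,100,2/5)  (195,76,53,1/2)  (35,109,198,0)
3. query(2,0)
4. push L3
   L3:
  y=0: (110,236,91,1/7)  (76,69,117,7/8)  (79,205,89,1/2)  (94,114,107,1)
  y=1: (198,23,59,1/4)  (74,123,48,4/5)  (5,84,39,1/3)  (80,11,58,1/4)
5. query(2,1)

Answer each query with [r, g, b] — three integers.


at x=2,y=0 over L1,L2:
L1 α=7/8: [637/4, 1141/8, 126]
L2 α=2/7: [4481/28, 1343/8, 632/7]
rounded: [160, 168, 90]

(2,1) stack=L1,L2,L3; from [0,0,0]:
L1 α=6/7: [516/7, 864/7, 204]
L2 α=1/2: [1881/14, 698/7, 257/2]
L3 α=1/3: [1916/21, 1984/21, 296/3]
→ [91, 94, 99]


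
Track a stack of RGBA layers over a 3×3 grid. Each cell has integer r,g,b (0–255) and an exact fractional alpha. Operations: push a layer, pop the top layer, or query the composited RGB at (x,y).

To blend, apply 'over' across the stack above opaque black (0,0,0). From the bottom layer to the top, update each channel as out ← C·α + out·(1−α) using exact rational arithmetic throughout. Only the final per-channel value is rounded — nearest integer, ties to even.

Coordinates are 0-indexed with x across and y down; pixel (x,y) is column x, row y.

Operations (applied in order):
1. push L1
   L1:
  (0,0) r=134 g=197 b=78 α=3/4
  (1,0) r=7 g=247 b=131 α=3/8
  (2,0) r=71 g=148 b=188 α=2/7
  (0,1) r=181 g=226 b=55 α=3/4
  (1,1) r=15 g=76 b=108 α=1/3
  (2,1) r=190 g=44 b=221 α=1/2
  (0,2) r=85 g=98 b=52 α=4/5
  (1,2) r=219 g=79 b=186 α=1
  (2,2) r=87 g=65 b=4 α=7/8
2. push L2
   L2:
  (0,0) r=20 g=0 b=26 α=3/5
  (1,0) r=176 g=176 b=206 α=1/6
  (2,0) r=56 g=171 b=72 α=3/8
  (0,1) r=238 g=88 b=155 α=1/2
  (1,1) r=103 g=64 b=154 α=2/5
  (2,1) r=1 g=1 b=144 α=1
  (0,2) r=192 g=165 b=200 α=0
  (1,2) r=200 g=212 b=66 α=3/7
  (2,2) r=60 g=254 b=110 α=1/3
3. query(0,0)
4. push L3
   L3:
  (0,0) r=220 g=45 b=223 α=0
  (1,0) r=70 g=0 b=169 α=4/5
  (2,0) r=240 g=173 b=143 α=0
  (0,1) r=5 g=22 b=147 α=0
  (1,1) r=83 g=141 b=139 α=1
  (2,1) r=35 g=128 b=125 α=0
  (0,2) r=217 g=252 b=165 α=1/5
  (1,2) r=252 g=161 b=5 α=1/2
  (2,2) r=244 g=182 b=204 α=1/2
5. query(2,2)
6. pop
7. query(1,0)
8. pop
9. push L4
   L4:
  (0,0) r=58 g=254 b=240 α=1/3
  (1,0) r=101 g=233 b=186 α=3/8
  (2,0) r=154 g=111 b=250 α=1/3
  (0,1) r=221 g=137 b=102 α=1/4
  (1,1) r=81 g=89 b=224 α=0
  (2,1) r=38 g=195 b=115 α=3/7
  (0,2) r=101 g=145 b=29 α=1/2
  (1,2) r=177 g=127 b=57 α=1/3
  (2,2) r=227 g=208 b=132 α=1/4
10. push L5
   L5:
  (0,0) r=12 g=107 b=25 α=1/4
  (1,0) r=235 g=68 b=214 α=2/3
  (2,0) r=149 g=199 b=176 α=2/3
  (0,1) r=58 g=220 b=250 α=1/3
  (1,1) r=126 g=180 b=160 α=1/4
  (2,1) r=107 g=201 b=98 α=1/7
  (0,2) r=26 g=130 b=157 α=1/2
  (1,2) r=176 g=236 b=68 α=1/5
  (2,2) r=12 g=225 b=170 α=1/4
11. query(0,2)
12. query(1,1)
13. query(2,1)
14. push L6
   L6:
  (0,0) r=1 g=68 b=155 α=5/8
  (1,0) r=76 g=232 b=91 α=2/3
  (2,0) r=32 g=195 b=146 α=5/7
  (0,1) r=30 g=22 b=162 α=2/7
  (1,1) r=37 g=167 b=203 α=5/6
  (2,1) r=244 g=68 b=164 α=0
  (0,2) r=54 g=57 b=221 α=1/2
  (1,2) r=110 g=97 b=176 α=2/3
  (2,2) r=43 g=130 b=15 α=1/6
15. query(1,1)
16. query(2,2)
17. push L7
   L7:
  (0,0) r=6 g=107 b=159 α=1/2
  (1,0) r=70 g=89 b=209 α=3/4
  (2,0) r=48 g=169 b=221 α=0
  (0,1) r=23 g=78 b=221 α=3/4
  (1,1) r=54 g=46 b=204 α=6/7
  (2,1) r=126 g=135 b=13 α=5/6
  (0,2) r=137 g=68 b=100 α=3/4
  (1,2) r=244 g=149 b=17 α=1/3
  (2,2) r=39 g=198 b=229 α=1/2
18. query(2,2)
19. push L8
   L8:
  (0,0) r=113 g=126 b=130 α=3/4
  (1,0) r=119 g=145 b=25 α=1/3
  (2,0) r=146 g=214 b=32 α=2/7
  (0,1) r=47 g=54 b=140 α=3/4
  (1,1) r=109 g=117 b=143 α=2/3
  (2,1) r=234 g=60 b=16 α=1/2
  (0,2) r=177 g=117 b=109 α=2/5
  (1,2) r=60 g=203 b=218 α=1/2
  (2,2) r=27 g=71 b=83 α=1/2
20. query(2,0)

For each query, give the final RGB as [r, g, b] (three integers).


at x=0,y=0 over L1,L2:
+L1 (α=3/4) → [201/2, 591/4, 117/2]
+L2 (α=3/5) → [261/5, 591/10, 39]
→ [52, 59, 39]

at x=2,y=2 over L1,L2,L3:
L1 α=7/8: [609/8, 455/8, 7/2]
L2 α=1/3: [283/4, 1471/12, 39]
L3 α=1/2: [1259/8, 3655/24, 243/2]
rounded: [157, 152, 122]

(1,0) stack=L1,L2; from [0,0,0]:
after L1 α=3/8: [21/8, 741/8, 393/8]
after L2 α=1/6: [1513/48, 5113/48, 3613/48]
→ [32, 107, 75]

query (0,2) [L1,L4,L5] — begin 0,0,0
L1 α=4/5: [68, 392/5, 208/5]
L4 α=1/2: [169/2, 1117/10, 353/10]
L5 α=1/2: [221/4, 2417/20, 1923/20]
= [55, 121, 96]

query (1,1) [L1,L4,L5] — begin 0,0,0
+L1 (α=1/3) → [5, 76/3, 36]
+L4 (α=0) → [5, 76/3, 36]
+L5 (α=1/4) → [141/4, 64, 67]
→ [35, 64, 67]

at x=2,y=1 over L1,L4,L5:
L1 α=1/2: [95, 22, 221/2]
L4 α=3/7: [494/7, 673/7, 787/7]
L5 α=1/7: [3713/49, 5445/49, 5408/49]
= [76, 111, 110]

at x=1,y=1 over L1,L4,L5,L6:
after L1 α=1/3: [5, 76/3, 36]
after L4 α=0: [5, 76/3, 36]
after L5 α=1/4: [141/4, 64, 67]
after L6 α=5/6: [881/24, 899/6, 541/3]
rounded: [37, 150, 180]

at x=2,y=2 over L1,L4,L5,L6:
L1 α=7/8: [609/8, 455/8, 7/2]
L4 α=1/4: [3643/32, 3029/32, 285/8]
L5 α=1/4: [11313/128, 16287/128, 2215/32]
L6 α=1/6: [62069/768, 98075/768, 11555/192]
→ [81, 128, 60]

(2,2) stack=L1,L4,L5,L6,L7; from [0,0,0]:
after L1 α=7/8: [609/8, 455/8, 7/2]
after L4 α=1/4: [3643/32, 3029/32, 285/8]
after L5 α=1/4: [11313/128, 16287/128, 2215/32]
after L6 α=1/6: [62069/768, 98075/768, 11555/192]
after L7 α=1/2: [92021/1536, 250139/1536, 55523/384]
→ [60, 163, 145]

(2,0) stack=L1,L4,L5,L6,L7,L8; from [0,0,0]:
+L1 (α=2/7) → [142/7, 296/7, 376/7]
+L4 (α=1/3) → [454/7, 1369/21, 834/7]
+L5 (α=2/3) → [2540/21, 9727/63, 3298/21]
+L6 (α=5/7) → [8440/147, 80879/441, 21926/147]
+L7 (α=0) → [8440/147, 80879/441, 21926/147]
+L8 (α=2/7) → [85124/1029, 593143/3087, 119038/1029]
rounded: [83, 192, 116]


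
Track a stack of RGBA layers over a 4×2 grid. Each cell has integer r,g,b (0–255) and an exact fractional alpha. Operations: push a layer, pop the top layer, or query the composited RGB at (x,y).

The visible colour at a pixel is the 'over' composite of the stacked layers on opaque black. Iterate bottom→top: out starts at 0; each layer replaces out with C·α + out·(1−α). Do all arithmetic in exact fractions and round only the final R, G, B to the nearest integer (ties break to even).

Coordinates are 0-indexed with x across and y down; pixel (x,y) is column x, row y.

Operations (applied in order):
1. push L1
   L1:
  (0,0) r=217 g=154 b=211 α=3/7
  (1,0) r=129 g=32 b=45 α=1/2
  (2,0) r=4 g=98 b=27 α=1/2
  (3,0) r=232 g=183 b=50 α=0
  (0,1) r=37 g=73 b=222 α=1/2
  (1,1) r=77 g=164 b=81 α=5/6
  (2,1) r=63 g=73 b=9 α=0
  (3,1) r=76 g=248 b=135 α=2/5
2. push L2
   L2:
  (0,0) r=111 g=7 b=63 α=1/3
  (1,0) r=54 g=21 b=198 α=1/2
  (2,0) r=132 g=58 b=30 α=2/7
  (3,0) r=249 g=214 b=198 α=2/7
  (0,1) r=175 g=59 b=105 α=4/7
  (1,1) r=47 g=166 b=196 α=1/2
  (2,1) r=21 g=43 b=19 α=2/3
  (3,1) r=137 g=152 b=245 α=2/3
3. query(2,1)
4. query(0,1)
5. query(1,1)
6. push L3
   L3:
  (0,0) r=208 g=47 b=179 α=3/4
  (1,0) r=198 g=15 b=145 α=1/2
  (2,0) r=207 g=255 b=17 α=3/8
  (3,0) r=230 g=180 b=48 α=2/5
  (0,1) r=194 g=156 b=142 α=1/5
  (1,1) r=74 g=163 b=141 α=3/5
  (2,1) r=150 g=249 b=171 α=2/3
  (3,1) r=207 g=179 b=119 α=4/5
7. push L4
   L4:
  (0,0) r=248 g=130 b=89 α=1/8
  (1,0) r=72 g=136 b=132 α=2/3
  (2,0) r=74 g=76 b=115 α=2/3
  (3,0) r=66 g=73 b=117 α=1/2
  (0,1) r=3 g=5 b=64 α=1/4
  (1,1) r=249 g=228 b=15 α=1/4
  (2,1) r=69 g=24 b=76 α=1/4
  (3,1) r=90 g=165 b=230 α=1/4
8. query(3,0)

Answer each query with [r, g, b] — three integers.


at x=2,y=1 over L1,L2:
+L1 (α=0) → [0, 0, 0]
+L2 (α=2/3) → [14, 86/3, 38/3]
= [14, 29, 13]

at x=0,y=1 over L1,L2:
+L1 (α=1/2) → [37/2, 73/2, 111]
+L2 (α=4/7) → [1511/14, 691/14, 753/7]
= [108, 49, 108]

at x=1,y=1 over L1,L2:
L1 α=5/6: [385/6, 410/3, 135/2]
L2 α=1/2: [667/12, 454/3, 527/4]
rounded: [56, 151, 132]

(3,0) stack=L1,L2,L3,L4; from [0,0,0]:
after L1 α=0: [0, 0, 0]
after L2 α=2/7: [498/7, 428/7, 396/7]
after L3 α=2/5: [4714/35, 3804/35, 372/7]
after L4 α=1/2: [3512/35, 6359/70, 1191/14]
= [100, 91, 85]


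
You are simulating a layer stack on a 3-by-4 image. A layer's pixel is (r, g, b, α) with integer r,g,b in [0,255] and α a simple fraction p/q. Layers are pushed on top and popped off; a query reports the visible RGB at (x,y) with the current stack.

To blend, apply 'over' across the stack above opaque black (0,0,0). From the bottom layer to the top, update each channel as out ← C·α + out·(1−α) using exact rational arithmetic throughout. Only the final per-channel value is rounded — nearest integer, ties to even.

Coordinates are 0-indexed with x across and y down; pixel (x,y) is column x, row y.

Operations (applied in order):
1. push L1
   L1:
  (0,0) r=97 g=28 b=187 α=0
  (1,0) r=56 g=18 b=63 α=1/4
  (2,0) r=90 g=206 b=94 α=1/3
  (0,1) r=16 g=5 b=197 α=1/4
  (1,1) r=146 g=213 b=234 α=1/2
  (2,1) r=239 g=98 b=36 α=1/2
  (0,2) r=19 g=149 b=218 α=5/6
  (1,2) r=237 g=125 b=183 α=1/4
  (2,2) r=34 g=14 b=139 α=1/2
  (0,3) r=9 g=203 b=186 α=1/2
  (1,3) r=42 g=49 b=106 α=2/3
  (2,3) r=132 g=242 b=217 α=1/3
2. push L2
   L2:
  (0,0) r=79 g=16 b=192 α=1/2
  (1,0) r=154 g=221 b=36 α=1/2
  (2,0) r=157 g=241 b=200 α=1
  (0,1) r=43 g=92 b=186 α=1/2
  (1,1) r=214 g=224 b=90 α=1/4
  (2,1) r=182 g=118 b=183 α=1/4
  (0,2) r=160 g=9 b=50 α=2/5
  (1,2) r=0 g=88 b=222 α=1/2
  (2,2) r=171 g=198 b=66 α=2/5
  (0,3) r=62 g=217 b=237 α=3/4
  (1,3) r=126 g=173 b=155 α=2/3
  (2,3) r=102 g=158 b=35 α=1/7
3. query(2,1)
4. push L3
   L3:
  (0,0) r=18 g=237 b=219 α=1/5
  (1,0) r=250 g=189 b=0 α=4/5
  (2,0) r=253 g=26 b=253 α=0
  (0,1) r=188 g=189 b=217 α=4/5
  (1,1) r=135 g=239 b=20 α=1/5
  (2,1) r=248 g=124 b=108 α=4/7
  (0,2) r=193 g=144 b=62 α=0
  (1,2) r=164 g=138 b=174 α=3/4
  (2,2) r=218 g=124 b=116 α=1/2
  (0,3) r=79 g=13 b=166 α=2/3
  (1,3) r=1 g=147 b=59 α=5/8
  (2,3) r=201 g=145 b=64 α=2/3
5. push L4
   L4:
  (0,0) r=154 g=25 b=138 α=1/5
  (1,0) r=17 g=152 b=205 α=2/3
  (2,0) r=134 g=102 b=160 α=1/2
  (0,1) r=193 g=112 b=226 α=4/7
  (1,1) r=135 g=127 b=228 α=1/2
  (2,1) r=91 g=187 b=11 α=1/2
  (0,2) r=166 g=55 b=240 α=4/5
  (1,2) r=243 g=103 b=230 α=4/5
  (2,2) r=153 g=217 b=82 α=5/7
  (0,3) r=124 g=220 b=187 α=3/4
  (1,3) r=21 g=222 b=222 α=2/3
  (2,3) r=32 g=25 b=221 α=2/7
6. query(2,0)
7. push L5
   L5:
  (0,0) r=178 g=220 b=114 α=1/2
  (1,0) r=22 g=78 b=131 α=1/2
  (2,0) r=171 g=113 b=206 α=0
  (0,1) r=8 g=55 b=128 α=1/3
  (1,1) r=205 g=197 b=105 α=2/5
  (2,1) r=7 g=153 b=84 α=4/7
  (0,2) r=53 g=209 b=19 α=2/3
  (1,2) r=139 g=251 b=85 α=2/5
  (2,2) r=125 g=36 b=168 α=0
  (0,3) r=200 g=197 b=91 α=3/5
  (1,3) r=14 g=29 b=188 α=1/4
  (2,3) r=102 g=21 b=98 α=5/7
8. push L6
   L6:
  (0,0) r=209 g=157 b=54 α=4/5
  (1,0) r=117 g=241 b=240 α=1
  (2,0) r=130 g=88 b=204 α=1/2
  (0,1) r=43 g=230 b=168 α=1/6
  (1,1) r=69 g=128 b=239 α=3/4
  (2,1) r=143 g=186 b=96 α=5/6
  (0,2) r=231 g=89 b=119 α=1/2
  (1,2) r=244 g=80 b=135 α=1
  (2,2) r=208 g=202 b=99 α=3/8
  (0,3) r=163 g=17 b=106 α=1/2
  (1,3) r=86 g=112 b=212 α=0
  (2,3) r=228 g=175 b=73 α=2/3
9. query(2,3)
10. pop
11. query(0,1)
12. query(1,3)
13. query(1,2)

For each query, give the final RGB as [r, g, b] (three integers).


query (2,1) [L1,L2] — begin 0,0,0
+L1 (α=1/2) → [239/2, 49, 18]
+L2 (α=1/4) → [1081/8, 265/4, 237/4]
rounded: [135, 66, 59]

(2,0) stack=L1,L2,L3,L4; from [0,0,0]:
+L1 (α=1/3) → [30, 206/3, 94/3]
+L2 (α=1) → [157, 241, 200]
+L3 (α=0) → [157, 241, 200]
+L4 (α=1/2) → [291/2, 343/2, 180]
→ [146, 172, 180]

at x=2,y=3 over L1,L2,L3,L4,L5,L6:
+L1 (α=1/3) → [44, 242/3, 217/3]
+L2 (α=1/7) → [366/7, 642/7, 67]
+L3 (α=2/3) → [1060/7, 2672/21, 65]
+L4 (α=2/7) → [5748/49, 14410/147, 767/7]
+L5 (α=5/7) → [36486/343, 44255/1029, 4964/49]
+L6 (α=2/3) → [64298/343, 404405/3087, 12118/147]
→ [187, 131, 82]

at x=0,y=1 over L1,L2,L3,L4,L5:
+L1 (α=1/4) → [4, 5/4, 197/4]
+L2 (α=1/2) → [47/2, 373/8, 941/8]
+L3 (α=4/5) → [1551/10, 6421/40, 1577/8]
+L4 (α=4/7) → [12373/70, 37183/280, 1709/8]
+L5 (α=1/3) → [12653/105, 14961/140, 2221/12]
→ [121, 107, 185]

query (1,3) [L1,L2,L3,L4,L5] — begin 0,0,0
+L1 (α=2/3) → [28, 98/3, 212/3]
+L2 (α=2/3) → [280/3, 1136/9, 1142/9]
+L3 (α=5/8) → [285/8, 3341/24, 2027/24]
+L4 (α=2/3) → [207/8, 13997/72, 12683/72]
+L5 (α=1/4) → [733/32, 14693/96, 17195/96]
→ [23, 153, 179]

query (1,2) [L1,L2,L3,L4,L5] — begin 0,0,0
+L1 (α=1/4) → [237/4, 125/4, 183/4]
+L2 (α=1/2) → [237/8, 477/8, 1071/8]
+L3 (α=3/4) → [4173/32, 3789/32, 5247/32]
+L4 (α=4/5) → [35277/160, 16973/160, 34687/160]
+L5 (α=2/5) → [150311/800, 131239/800, 131261/800]
rounded: [188, 164, 164]


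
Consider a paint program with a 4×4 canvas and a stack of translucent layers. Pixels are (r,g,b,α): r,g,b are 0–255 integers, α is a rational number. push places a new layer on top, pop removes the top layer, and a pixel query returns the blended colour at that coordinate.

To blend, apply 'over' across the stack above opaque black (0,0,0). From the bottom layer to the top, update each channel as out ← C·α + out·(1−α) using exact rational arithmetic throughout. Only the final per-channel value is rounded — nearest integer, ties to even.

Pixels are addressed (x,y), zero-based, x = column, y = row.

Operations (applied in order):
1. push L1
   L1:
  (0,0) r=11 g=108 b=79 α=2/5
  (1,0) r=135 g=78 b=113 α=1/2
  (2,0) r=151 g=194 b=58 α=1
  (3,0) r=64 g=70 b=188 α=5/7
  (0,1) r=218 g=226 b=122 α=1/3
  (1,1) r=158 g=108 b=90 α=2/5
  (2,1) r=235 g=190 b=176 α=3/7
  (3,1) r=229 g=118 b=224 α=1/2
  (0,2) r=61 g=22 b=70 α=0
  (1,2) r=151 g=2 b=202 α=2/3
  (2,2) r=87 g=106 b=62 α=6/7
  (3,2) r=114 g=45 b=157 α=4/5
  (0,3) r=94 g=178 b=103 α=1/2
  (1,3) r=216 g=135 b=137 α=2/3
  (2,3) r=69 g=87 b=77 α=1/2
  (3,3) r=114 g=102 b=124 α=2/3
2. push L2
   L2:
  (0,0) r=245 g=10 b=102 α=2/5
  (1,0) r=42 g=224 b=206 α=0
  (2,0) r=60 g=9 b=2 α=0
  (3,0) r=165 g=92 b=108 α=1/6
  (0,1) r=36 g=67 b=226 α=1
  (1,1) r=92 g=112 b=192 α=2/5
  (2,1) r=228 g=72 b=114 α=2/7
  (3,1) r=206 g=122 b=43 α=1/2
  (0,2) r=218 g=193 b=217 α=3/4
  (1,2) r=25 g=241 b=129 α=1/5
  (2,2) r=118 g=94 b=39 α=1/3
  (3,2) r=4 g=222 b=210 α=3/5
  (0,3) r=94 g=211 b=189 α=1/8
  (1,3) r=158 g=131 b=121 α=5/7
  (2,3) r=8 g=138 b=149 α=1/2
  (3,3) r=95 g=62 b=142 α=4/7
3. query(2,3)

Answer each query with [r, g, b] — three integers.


(2,3) stack=L1,L2; from [0,0,0]:
after L1 α=1/2: [69/2, 87/2, 77/2]
after L2 α=1/2: [85/4, 363/4, 375/4]
rounded: [21, 91, 94]


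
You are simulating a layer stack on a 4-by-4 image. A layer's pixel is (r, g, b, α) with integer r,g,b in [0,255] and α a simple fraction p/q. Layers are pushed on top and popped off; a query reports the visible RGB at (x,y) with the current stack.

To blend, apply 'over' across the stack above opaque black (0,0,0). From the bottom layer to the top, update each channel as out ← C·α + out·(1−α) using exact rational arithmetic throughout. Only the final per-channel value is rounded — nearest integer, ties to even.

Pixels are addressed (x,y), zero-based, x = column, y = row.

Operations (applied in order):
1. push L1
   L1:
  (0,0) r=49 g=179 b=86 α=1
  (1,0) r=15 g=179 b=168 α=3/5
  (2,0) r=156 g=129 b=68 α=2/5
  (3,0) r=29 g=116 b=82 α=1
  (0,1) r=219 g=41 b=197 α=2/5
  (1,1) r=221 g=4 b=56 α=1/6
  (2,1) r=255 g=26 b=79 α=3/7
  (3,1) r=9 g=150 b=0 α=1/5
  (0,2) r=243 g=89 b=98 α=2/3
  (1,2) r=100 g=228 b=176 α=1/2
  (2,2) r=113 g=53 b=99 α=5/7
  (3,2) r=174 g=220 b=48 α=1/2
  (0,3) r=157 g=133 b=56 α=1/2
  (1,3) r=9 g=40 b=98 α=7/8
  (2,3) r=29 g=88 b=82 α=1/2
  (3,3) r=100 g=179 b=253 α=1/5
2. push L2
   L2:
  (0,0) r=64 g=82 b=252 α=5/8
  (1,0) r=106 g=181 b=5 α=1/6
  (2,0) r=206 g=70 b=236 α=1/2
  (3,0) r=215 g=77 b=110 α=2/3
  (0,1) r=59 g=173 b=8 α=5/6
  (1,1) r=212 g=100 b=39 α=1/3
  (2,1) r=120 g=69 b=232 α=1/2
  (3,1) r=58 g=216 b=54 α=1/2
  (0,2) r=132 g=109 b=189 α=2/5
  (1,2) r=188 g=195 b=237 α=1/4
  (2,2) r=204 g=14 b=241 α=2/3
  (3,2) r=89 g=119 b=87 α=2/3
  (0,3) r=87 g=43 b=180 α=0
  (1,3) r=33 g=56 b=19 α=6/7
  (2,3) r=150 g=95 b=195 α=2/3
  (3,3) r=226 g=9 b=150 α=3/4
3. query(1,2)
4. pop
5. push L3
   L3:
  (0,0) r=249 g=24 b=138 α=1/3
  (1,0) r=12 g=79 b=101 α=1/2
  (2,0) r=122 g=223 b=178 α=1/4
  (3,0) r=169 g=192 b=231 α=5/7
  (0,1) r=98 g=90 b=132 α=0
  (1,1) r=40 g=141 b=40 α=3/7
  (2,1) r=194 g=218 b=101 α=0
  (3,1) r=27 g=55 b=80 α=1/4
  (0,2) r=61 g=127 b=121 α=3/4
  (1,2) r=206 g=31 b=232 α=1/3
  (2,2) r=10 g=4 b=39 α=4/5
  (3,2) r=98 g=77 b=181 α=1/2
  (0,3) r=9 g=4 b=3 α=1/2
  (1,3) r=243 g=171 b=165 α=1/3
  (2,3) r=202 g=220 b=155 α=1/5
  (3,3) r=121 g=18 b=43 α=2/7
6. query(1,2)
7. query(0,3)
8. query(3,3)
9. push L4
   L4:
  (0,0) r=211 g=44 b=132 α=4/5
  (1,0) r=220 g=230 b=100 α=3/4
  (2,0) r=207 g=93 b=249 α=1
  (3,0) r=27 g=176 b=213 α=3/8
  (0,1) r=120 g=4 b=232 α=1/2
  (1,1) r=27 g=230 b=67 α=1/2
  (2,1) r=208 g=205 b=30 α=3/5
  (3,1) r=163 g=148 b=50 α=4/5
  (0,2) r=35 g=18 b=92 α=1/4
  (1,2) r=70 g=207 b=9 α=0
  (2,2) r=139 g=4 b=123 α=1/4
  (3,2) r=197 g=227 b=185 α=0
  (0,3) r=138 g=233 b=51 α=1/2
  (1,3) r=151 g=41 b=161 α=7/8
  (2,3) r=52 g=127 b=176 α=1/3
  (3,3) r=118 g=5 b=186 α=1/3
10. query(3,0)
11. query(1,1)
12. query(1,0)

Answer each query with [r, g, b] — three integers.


at x=1,y=2 over L1,L2:
after L1 α=1/2: [50, 114, 88]
after L2 α=1/4: [169/2, 537/4, 501/4]
rounded: [84, 134, 125]

(1,2) stack=L1,L3; from [0,0,0]:
after L1 α=1/2: [50, 114, 88]
after L3 α=1/3: [102, 259/3, 136]
rounded: [102, 86, 136]

(0,3) stack=L1,L3; from [0,0,0]:
L1 α=1/2: [157/2, 133/2, 28]
L3 α=1/2: [175/4, 141/4, 31/2]
→ [44, 35, 16]

(3,3) stack=L1,L3; from [0,0,0]:
after L1 α=1/5: [20, 179/5, 253/5]
after L3 α=2/7: [342/7, 215/7, 339/7]
= [49, 31, 48]

at x=3,y=0 over L1,L3,L4:
+L1 (α=1) → [29, 116, 82]
+L3 (α=5/7) → [129, 1192/7, 1319/7]
+L4 (α=3/8) → [363/4, 1207/7, 2767/14]
→ [91, 172, 198]

(1,1) stack=L1,L3,L4; from [0,0,0]:
+L1 (α=1/6) → [221/6, 2/3, 28/3]
+L3 (α=3/7) → [802/21, 1277/21, 472/21]
+L4 (α=1/2) → [1369/42, 6107/42, 1879/42]
rounded: [33, 145, 45]

at x=1,y=0 over L1,L3,L4:
after L1 α=3/5: [9, 537/5, 504/5]
after L3 α=1/2: [21/2, 466/5, 1009/10]
after L4 α=3/4: [1341/8, 979/5, 4009/40]
rounded: [168, 196, 100]


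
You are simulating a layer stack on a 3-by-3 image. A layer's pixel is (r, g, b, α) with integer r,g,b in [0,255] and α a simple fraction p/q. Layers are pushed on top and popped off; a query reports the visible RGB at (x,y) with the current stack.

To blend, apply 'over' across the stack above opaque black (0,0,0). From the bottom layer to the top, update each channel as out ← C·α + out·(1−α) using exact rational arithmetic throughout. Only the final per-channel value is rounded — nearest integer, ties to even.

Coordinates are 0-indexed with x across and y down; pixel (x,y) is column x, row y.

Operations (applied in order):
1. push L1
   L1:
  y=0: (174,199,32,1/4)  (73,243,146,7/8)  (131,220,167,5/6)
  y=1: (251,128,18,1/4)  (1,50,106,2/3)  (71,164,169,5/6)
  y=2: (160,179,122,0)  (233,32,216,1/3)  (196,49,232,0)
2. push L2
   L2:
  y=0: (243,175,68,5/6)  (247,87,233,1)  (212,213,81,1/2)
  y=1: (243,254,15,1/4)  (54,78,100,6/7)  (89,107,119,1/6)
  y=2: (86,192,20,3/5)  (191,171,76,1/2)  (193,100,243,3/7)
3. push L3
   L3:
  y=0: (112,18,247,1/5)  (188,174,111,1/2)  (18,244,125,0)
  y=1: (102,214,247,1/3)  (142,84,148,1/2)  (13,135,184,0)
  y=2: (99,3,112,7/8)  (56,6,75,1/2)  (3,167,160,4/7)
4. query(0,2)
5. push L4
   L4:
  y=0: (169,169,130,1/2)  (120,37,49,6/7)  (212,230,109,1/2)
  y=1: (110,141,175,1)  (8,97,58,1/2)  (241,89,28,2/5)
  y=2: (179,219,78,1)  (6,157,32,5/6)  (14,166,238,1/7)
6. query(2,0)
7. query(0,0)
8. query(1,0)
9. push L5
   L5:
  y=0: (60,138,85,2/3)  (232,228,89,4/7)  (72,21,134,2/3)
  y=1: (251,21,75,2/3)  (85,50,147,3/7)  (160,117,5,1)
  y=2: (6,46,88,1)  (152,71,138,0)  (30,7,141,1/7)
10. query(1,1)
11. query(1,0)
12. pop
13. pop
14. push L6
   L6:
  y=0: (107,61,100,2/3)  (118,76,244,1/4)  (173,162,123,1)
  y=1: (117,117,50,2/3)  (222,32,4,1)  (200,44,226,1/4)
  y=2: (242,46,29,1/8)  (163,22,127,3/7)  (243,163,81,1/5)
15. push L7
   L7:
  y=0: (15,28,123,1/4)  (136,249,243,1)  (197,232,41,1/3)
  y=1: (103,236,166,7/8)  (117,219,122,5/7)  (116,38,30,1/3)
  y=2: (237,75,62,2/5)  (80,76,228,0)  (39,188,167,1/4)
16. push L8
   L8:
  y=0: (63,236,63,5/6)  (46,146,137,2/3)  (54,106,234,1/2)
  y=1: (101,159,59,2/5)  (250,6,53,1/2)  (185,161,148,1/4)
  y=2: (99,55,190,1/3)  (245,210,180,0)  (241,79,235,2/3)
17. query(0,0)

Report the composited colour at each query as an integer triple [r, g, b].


(0,2) stack=L1,L2,L3; from [0,0,0]:
L1 α=0: [0, 0, 0]
L2 α=3/5: [258/5, 576/5, 12]
L3 α=7/8: [3723/40, 681/40, 199/2]
→ [93, 17, 100]

(2,0) stack=L1,L2,L3,L4; from [0,0,0]:
+L1 (α=5/6) → [655/6, 550/3, 835/6]
+L2 (α=1/2) → [1927/12, 1189/6, 1321/12]
+L3 (α=0) → [1927/12, 1189/6, 1321/12]
+L4 (α=1/2) → [4471/24, 2569/12, 2629/24]
→ [186, 214, 110]

query (0,0) [L1,L2,L3,L4] — begin 0,0,0
L1 α=1/4: [87/2, 199/4, 8]
L2 α=5/6: [839/4, 1233/8, 58]
L3 α=1/5: [951/5, 1269/10, 479/5]
L4 α=1/2: [898/5, 2959/20, 1129/10]
rounded: [180, 148, 113]

at x=1,y=0 over L1,L2,L3,L4:
L1 α=7/8: [511/8, 1701/8, 511/4]
L2 α=1: [247, 87, 233]
L3 α=1/2: [435/2, 261/2, 172]
L4 α=6/7: [1875/14, 705/14, 466/7]
rounded: [134, 50, 67]

query (1,1) [L1,L2,L3,L4,L5] — begin 0,0,0
after L1 α=2/3: [2/3, 100/3, 212/3]
after L2 α=6/7: [974/21, 1504/21, 2012/21]
after L3 α=1/2: [1978/21, 1634/21, 2560/21]
after L4 α=1/2: [1073/21, 3671/42, 1889/21]
after L5 α=3/7: [9647/147, 10492/147, 16817/147]
= [66, 71, 114]

(1,0) stack=L1,L2,L3,L4,L5; from [0,0,0]:
+L1 (α=7/8) → [511/8, 1701/8, 511/4]
+L2 (α=1) → [247, 87, 233]
+L3 (α=1/2) → [435/2, 261/2, 172]
+L4 (α=6/7) → [1875/14, 705/14, 466/7]
+L5 (α=4/7) → [18617/98, 14883/98, 3890/49]
rounded: [190, 152, 79]

at x=0,y=0 over L1,L2,L3,L6,L7,L8:
L1 α=1/4: [87/2, 199/4, 8]
L2 α=5/6: [839/4, 1233/8, 58]
L3 α=1/5: [951/5, 1269/10, 479/5]
L6 α=2/3: [2021/15, 2489/30, 493/5]
L7 α=1/4: [524/5, 2769/40, 1047/10]
L8 α=5/6: [2099/30, 49969/240, 1399/20]
rounded: [70, 208, 70]


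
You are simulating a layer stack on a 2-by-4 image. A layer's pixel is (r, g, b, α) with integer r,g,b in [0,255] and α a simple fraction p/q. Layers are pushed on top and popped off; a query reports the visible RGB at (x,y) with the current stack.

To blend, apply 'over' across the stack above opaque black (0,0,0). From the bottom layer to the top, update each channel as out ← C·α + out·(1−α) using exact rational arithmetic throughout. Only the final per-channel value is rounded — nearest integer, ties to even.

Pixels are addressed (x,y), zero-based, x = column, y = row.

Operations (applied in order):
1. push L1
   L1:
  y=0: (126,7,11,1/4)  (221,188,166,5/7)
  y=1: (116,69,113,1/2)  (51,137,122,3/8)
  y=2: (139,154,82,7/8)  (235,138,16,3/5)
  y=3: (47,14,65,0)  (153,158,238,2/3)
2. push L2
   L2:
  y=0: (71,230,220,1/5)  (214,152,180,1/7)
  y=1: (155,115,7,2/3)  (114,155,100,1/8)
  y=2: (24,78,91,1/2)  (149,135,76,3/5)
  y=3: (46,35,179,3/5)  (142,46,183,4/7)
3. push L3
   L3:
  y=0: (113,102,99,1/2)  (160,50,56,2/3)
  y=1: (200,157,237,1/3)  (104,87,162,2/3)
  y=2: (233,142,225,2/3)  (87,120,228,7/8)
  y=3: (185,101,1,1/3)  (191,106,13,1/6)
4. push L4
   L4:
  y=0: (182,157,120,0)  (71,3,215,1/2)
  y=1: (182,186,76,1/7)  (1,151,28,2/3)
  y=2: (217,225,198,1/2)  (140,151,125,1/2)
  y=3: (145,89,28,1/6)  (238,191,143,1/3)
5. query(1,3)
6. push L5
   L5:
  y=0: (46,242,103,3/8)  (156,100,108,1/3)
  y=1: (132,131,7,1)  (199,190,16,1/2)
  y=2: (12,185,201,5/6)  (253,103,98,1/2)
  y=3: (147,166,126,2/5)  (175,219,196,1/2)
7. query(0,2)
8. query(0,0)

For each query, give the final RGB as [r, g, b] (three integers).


query (1,3) [L1,L2,L3,L4] — begin 0,0,0
L1 α=2/3: [102, 316/3, 476/3]
L2 α=4/7: [874/7, 500/7, 1208/7]
L3 α=1/6: [5707/42, 1621/21, 6131/42]
L4 α=1/3: [10705/63, 7253/63, 9134/63]
rounded: [170, 115, 145]

(0,2) stack=L1,L2,L3,L4,L5; from [0,0,0]:
L1 α=7/8: [973/8, 539/4, 287/4]
L2 α=1/2: [1165/16, 851/8, 651/8]
L3 α=2/3: [8621/48, 1041/8, 1417/8]
L4 α=1/2: [19037/96, 2841/16, 3001/16]
L5 α=5/6: [24797/576, 17641/96, 19081/96]
→ [43, 184, 199]

(0,0) stack=L1,L2,L3,L4,L5; from [0,0,0]:
after L1 α=1/4: [63/2, 7/4, 11/4]
after L2 α=1/5: [197/5, 237/5, 231/5]
after L3 α=1/2: [381/5, 747/10, 363/5]
after L4 α=0: [381/5, 747/10, 363/5]
after L5 α=3/8: [519/8, 2199/16, 84]
→ [65, 137, 84]


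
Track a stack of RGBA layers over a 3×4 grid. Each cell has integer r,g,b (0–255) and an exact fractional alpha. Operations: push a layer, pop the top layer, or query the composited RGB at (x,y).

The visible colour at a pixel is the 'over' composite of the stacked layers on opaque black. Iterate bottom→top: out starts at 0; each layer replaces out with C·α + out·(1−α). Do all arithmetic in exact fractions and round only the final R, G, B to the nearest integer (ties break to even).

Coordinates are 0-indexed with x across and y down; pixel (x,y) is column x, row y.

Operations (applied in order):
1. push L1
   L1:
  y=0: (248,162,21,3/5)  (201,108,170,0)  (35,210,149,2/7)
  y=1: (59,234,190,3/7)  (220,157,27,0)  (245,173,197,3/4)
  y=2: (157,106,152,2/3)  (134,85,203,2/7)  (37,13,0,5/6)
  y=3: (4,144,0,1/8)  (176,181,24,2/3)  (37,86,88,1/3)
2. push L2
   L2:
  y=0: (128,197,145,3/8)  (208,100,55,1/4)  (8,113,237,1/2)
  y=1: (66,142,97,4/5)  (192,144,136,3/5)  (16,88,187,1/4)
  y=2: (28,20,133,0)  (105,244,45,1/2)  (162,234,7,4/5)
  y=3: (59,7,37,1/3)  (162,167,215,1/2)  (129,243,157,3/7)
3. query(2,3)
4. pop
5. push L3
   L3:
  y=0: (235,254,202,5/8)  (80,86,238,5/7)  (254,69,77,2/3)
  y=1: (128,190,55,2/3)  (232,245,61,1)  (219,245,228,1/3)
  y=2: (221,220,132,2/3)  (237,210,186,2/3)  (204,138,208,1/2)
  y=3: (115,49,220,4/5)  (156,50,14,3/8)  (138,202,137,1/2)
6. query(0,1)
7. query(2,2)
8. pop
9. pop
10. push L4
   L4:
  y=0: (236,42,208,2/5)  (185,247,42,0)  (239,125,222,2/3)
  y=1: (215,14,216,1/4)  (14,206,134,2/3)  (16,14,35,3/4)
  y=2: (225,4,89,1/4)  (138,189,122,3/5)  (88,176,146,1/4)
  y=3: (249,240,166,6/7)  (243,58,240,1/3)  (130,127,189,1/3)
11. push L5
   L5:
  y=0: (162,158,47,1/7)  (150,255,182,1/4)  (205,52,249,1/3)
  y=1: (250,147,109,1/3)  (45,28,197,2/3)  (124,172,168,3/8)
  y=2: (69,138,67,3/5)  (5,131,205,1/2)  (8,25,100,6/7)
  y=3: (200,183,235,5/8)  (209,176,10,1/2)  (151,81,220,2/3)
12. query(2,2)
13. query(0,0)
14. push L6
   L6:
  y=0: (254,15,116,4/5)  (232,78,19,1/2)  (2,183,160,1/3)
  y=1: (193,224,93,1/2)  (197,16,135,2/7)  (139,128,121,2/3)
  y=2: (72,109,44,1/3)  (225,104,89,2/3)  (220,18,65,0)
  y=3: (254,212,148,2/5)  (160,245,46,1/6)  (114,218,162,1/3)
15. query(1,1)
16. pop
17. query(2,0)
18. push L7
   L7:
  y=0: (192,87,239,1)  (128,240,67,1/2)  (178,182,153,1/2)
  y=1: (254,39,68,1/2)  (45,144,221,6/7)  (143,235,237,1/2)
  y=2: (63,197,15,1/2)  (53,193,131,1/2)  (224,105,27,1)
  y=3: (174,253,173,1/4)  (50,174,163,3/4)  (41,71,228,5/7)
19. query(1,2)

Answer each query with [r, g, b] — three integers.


(2,3) stack=L1,L2; from [0,0,0]:
L1 α=1/3: [37/3, 86/3, 88/3]
L2 α=3/7: [187/3, 2531/21, 1765/21]
rounded: [62, 121, 84]

at x=0,y=1 over L1,L3:
L1 α=3/7: [177/7, 702/7, 570/7]
L3 α=2/3: [1969/21, 3362/21, 1340/21]
= [94, 160, 64]

at x=2,y=2 over L1,L3:
after L1 α=5/6: [185/6, 65/6, 0]
after L3 α=1/2: [1409/12, 893/12, 104]
rounded: [117, 74, 104]

(2,2) stack=L4,L5; from [0,0,0]:
after L4 α=1/4: [22, 44, 73/2]
after L5 α=6/7: [10, 194/7, 1273/14]
rounded: [10, 28, 91]

(0,0) stack=L4,L5; from [0,0,0]:
+L4 (α=2/5) → [472/5, 84/5, 416/5]
+L5 (α=1/7) → [3642/35, 1294/35, 2731/35]
→ [104, 37, 78]

(1,1) stack=L4,L5,L6; from [0,0,0]:
L4 α=2/3: [28/3, 412/3, 268/3]
L5 α=2/3: [298/9, 580/9, 1450/9]
L6 α=2/7: [5036/63, 3188/63, 9680/63]
→ [80, 51, 154]

at x=2,y=0 over L4,L5:
after L4 α=2/3: [478/3, 250/3, 148]
after L5 α=1/3: [1571/9, 656/9, 545/3]
→ [175, 73, 182]

(1,2) stack=L4,L5,L7; from [0,0,0]:
L4 α=3/5: [414/5, 567/5, 366/5]
L5 α=1/2: [439/10, 611/5, 1391/10]
L7 α=1/2: [969/20, 788/5, 2701/20]
→ [48, 158, 135]


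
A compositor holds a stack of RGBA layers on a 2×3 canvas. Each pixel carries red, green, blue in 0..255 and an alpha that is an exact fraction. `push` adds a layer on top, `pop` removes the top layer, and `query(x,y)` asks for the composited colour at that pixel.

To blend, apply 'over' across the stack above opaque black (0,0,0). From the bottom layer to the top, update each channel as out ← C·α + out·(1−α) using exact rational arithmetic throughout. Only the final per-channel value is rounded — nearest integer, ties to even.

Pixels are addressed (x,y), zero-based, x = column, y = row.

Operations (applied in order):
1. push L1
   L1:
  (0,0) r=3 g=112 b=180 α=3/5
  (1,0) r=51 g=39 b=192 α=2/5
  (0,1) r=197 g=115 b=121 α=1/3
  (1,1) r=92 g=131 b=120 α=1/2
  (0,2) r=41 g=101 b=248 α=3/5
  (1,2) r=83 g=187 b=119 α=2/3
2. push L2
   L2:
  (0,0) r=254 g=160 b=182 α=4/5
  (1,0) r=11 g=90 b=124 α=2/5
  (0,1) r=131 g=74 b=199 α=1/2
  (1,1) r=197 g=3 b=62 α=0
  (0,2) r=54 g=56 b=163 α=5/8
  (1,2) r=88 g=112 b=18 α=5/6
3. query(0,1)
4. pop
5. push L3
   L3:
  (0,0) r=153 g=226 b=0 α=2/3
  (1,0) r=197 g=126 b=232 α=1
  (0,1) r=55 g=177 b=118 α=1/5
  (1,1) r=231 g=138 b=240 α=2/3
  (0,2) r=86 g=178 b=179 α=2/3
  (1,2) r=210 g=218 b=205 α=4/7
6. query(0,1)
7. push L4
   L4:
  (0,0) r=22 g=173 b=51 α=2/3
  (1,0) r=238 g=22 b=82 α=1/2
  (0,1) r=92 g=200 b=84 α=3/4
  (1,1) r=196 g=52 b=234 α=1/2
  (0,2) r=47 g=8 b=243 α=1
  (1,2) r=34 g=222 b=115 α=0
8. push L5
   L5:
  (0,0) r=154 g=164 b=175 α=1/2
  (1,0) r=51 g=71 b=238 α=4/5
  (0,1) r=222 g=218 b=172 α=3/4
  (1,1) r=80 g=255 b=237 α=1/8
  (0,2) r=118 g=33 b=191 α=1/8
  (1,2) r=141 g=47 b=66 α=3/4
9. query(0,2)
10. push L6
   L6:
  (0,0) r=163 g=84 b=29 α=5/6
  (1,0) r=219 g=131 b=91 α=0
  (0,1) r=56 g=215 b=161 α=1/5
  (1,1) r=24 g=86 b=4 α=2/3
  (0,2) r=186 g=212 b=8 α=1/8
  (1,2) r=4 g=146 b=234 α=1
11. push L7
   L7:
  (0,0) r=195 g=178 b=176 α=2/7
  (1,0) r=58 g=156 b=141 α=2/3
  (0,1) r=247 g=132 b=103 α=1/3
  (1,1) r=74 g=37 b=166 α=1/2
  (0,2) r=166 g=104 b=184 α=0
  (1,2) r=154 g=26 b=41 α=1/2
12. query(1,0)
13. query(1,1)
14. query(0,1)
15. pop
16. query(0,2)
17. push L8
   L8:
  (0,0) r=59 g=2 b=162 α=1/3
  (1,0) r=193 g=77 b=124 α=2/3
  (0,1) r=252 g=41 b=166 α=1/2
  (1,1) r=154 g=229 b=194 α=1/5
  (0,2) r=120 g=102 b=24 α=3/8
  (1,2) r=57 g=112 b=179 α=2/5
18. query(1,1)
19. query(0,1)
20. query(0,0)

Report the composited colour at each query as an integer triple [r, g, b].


(0,1) stack=L1,L2; from [0,0,0]:
L1 α=1/3: [197/3, 115/3, 121/3]
L2 α=1/2: [295/3, 337/6, 359/3]
rounded: [98, 56, 120]

at x=0,y=1 over L1,L3:
+L1 (α=1/3) → [197/3, 115/3, 121/3]
+L3 (α=1/5) → [953/15, 991/15, 838/15]
rounded: [64, 66, 56]

at x=0,y=2 over L1,L3,L4,L5:
after L1 α=3/5: [123/5, 303/5, 744/5]
after L3 α=2/3: [983/15, 2083/15, 2534/15]
after L4 α=1: [47, 8, 243]
after L5 α=1/8: [447/8, 89/8, 473/2]
→ [56, 11, 236]

query (1,0) [L1,L3,L4,L5,L6,L7] — begin 0,0,0
+L1 (α=2/5) → [102/5, 78/5, 384/5]
+L3 (α=1) → [197, 126, 232]
+L4 (α=1/2) → [435/2, 74, 157]
+L5 (α=4/5) → [843/10, 358/5, 1109/5]
+L6 (α=0) → [843/10, 358/5, 1109/5]
+L7 (α=2/3) → [2003/30, 1918/15, 2519/15]
→ [67, 128, 168]

query (1,1) [L1,L3,L4,L5,L6,L7] — begin 0,0,0
L1 α=1/2: [46, 131/2, 60]
L3 α=2/3: [508/3, 683/6, 180]
L4 α=1/2: [548/3, 995/12, 207]
L5 α=1/8: [1019/6, 10025/96, 843/4]
L6 α=2/3: [1307/18, 26537/288, 875/12]
L7 α=1/2: [2639/36, 37193/576, 2867/24]
= [73, 65, 119]

at x=0,y=1 over L1,L3,L4,L5,L6,L7:
after L1 α=1/3: [197/3, 115/3, 121/3]
after L3 α=1/5: [953/15, 991/15, 838/15]
after L4 α=3/4: [5093/60, 9991/60, 2309/30]
after L5 α=3/4: [45053/240, 49231/240, 17789/120]
after L6 α=1/5: [48413/300, 62131/300, 22619/150]
after L7 α=1/3: [85463/450, 81931/450, 30344/225]
→ [190, 182, 135]

at x=0,y=2 over L1,L3,L4,L5,L6:
+L1 (α=3/5) → [123/5, 303/5, 744/5]
+L3 (α=2/3) → [983/15, 2083/15, 2534/15]
+L4 (α=1) → [47, 8, 243]
+L5 (α=1/8) → [447/8, 89/8, 473/2]
+L6 (α=1/8) → [4617/64, 2319/64, 3327/16]
rounded: [72, 36, 208]

query (1,1) [L1,L3,L4,L5,L6,L8] — begin 0,0,0
after L1 α=1/2: [46, 131/2, 60]
after L3 α=2/3: [508/3, 683/6, 180]
after L4 α=1/2: [548/3, 995/12, 207]
after L5 α=1/8: [1019/6, 10025/96, 843/4]
after L6 α=2/3: [1307/18, 26537/288, 875/12]
after L8 α=1/5: [800/9, 8605/72, 1457/15]
→ [89, 120, 97]

query (0,1) [L1,L3,L4,L5,L6,L8] — begin 0,0,0
after L1 α=1/3: [197/3, 115/3, 121/3]
after L3 α=1/5: [953/15, 991/15, 838/15]
after L4 α=3/4: [5093/60, 9991/60, 2309/30]
after L5 α=3/4: [45053/240, 49231/240, 17789/120]
after L6 α=1/5: [48413/300, 62131/300, 22619/150]
after L8 α=1/2: [124013/600, 74431/600, 47519/300]
= [207, 124, 158]

query (0,0) [L1,L3,L4,L5,L6,L8] — begin 0,0,0
after L1 α=3/5: [9/5, 336/5, 108]
after L3 α=2/3: [513/5, 2596/15, 36]
after L4 α=2/3: [733/15, 7786/45, 46]
after L5 α=1/2: [3043/30, 7583/45, 221/2]
after L6 α=5/6: [27493/180, 26483/270, 511/12]
after L8 α=1/3: [32803/270, 26753/405, 1483/18]
= [121, 66, 82]


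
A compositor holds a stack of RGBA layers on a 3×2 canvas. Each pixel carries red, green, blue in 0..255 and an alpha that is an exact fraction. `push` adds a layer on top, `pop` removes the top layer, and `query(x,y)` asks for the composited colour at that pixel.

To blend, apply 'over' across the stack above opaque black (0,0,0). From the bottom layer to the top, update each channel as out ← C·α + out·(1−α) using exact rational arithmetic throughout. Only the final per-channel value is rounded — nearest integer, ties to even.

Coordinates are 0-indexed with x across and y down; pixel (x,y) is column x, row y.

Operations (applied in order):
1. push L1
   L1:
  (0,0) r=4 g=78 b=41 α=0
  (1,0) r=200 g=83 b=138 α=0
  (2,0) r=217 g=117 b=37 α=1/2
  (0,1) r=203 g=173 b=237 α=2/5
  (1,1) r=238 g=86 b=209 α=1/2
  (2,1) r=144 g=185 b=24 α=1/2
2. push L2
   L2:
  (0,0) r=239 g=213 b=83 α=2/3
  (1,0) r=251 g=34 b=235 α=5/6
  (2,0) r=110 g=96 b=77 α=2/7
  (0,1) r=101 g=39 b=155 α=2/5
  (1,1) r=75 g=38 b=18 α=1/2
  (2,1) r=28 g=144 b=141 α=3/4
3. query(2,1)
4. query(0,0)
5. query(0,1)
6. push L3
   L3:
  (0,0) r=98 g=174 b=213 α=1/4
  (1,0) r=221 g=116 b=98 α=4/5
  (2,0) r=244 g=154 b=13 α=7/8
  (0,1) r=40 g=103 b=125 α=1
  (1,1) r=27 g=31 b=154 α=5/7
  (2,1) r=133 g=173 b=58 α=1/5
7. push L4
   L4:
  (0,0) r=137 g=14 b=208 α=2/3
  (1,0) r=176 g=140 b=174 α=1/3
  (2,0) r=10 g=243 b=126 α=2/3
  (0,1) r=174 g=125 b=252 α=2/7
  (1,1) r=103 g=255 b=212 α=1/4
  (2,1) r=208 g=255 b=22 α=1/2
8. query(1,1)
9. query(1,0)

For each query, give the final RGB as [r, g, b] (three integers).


at x=2,y=1 over L1,L2:
after L1 α=1/2: [72, 185/2, 12]
after L2 α=3/4: [39, 1049/8, 435/4]
= [39, 131, 109]

(0,0) stack=L1,L2; from [0,0,0]:
after L1 α=0: [0, 0, 0]
after L2 α=2/3: [478/3, 142, 166/3]
→ [159, 142, 55]

at x=0,y=1 over L1,L2:
+L1 (α=2/5) → [406/5, 346/5, 474/5]
+L2 (α=2/5) → [2228/25, 1428/25, 2972/25]
→ [89, 57, 119]

(1,1) stack=L1,L2,L3,L4; from [0,0,0]:
L1 α=1/2: [119, 43, 209/2]
L2 α=1/2: [97, 81/2, 245/4]
L3 α=5/7: [47, 236/7, 255/2]
L4 α=1/4: [61, 2493/28, 1189/8]
= [61, 89, 149]

(1,0) stack=L1,L2,L3,L4; from [0,0,0]:
L1 α=0: [0, 0, 0]
L2 α=5/6: [1255/6, 85/3, 1175/6]
L3 α=4/5: [6559/30, 1477/15, 3527/30]
L4 α=1/3: [9199/45, 5054/45, 6137/45]
rounded: [204, 112, 136]


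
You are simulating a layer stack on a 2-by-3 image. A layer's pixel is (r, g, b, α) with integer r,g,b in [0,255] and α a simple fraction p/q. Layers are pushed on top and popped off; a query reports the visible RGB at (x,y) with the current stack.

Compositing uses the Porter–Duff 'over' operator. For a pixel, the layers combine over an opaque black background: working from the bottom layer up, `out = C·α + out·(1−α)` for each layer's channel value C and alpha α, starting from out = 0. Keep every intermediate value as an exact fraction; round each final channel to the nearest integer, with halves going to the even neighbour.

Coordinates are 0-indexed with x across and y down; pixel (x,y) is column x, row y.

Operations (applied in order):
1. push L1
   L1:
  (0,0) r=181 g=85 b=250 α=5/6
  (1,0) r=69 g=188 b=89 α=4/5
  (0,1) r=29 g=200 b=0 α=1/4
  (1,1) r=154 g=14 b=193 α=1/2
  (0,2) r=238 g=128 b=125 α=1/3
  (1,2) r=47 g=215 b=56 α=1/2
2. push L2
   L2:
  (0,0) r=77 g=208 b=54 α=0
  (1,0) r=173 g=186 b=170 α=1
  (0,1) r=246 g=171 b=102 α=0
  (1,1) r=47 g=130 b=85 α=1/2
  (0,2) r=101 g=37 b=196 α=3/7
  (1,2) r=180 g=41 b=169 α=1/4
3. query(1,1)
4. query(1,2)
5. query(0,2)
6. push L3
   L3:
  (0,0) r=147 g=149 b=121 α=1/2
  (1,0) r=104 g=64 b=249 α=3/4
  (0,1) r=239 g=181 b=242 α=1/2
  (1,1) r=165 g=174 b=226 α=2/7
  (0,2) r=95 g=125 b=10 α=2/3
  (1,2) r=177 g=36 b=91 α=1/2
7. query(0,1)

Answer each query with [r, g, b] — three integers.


at x=1,y=1 over L1,L2:
+L1 (α=1/2) → [77, 7, 193/2]
+L2 (α=1/2) → [62, 137/2, 363/4]
= [62, 68, 91]

(1,2) stack=L1,L2; from [0,0,0]:
+L1 (α=1/2) → [47/2, 215/2, 28]
+L2 (α=1/4) → [501/8, 727/8, 253/4]
rounded: [63, 91, 63]

at x=0,y=2 over L1,L2:
L1 α=1/3: [238/3, 128/3, 125/3]
L2 α=3/7: [1861/21, 845/21, 2264/21]
= [89, 40, 108]

query (0,1) [L1,L2,L3] — begin 0,0,0
after L1 α=1/4: [29/4, 50, 0]
after L2 α=0: [29/4, 50, 0]
after L3 α=1/2: [985/8, 231/2, 121]
→ [123, 116, 121]


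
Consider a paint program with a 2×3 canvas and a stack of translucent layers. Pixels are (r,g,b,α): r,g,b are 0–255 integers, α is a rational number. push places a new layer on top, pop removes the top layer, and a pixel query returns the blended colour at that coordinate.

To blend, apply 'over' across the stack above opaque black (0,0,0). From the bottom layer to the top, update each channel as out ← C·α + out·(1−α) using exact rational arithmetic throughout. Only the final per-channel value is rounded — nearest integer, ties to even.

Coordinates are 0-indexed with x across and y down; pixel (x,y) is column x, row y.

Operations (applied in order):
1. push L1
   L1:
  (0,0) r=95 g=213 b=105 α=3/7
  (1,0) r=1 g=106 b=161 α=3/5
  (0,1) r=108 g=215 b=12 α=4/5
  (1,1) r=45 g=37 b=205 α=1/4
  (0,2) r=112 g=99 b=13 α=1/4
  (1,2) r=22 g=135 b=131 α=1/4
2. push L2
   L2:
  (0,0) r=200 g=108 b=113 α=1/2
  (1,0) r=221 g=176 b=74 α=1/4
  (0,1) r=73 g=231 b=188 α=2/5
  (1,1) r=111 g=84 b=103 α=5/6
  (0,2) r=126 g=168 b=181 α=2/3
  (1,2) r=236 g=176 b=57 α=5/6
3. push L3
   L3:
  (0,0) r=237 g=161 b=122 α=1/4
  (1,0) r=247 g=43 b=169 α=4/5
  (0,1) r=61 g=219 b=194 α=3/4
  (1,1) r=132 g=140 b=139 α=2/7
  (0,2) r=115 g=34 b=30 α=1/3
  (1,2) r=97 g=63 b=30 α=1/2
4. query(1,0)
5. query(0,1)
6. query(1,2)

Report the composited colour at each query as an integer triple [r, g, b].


(1,0) stack=L1,L2,L3; from [0,0,0]:
after L1 α=3/5: [3/5, 318/5, 483/5]
after L2 α=1/4: [557/10, 917/10, 1819/20]
after L3 α=4/5: [10437/50, 2637/50, 15339/100]
= [209, 53, 153]

query (0,1) [L1,L2,L3] — begin 0,0,0
L1 α=4/5: [432/5, 172, 48/5]
L2 α=2/5: [2026/25, 978/5, 2024/25]
L3 α=3/4: [6601/100, 4263/20, 8287/50]
= [66, 213, 166]

at x=1,y=2 over L1,L2,L3:
after L1 α=1/4: [11/2, 135/4, 131/4]
after L2 α=5/6: [2371/12, 3655/24, 1271/24]
after L3 α=1/2: [3535/24, 5167/48, 1991/48]
rounded: [147, 108, 41]
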